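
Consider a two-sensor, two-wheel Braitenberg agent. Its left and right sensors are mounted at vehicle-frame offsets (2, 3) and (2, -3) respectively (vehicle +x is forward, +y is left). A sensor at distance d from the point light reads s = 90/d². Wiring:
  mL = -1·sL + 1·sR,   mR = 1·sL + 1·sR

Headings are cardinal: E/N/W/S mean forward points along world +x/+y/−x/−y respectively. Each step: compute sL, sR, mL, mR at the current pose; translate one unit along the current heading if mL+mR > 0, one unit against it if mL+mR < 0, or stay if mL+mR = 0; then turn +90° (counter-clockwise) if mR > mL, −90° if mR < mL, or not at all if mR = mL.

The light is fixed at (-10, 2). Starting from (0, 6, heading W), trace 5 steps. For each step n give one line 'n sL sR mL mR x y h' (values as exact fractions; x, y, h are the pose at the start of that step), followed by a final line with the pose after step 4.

n=0: pose=(0,6,W); sL=18/13, sR=90/113; mL=-864/1469, mR=3204/1469; mL+mR=180/113 → advance +1; mR−mL=36/13 → turn +1·90°
n=1: pose=(-1,6,S); sL=45/74, sR=9/4; mL=243/148, mR=423/148; mL+mR=9/2 → advance +1; mR−mL=45/37 → turn +1·90°
n=2: pose=(-1,5,E); sL=90/157, sR=90/121; mL=3240/18997, mR=25020/18997; mL+mR=180/121 → advance +1; mR−mL=180/157 → turn +1·90°
n=3: pose=(0,5,N); sL=45/37, sR=45/97; mL=-2700/3589, mR=6030/3589; mL+mR=90/97 → advance +1; mR−mL=90/37 → turn +1·90°
n=4: pose=(0,6,W); sL=18/13, sR=90/113; mL=-864/1469, mR=3204/1469; mL+mR=180/113 → advance +1; mR−mL=36/13 → turn +1·90°

0 18/13 90/113 -864/1469 3204/1469 0 6 W
1 45/74 9/4 243/148 423/148 -1 6 S
2 90/157 90/121 3240/18997 25020/18997 -1 5 E
3 45/37 45/97 -2700/3589 6030/3589 0 5 N
4 18/13 90/113 -864/1469 3204/1469 0 6 W
final -1 6 S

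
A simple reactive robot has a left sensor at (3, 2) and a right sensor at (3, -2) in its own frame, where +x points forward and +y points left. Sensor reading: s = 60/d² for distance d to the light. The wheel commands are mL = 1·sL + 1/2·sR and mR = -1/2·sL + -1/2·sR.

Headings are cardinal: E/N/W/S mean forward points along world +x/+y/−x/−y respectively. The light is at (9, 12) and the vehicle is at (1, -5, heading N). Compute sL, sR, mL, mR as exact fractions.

left sensor world pos  = (-1, -2); dL² = 296
right sensor world pos = (3, -2); dR² = 232
sL = 60/296 = 15/74
sR = 60/232 = 15/58
mL = 1·sL + 1/2·sR = 1425/4292
mR = -1/2·sL + -1/2·sR = -495/2146

15/74 15/58 1425/4292 -495/2146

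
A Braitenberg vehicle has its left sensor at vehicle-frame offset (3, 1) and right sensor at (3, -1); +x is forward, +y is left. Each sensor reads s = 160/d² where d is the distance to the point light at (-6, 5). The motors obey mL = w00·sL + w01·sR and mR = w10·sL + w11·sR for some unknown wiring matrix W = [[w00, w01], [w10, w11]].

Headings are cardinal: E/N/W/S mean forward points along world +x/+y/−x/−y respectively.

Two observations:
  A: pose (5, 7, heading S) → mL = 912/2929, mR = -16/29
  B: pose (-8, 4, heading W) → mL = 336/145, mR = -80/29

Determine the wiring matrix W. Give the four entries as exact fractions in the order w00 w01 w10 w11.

obs A: pose=(5,7,S) → sL=32/29, sR=160/101, mL=912/2929, mR=-16/29
obs B: pose=(-8,4,W) → sL=160/29, sR=32/5, mL=336/145, mR=-80/29
sensor matrix S = [[32/29, 160/101], [160/29, 32/5]]; det S = -24576/14645
solve [mL_A; mL_B] = S·[w00; w01] and [mR_A; mR_B] = S·[w10; w11]:
  w00 = 1, w01 = -1/2, w10 = -1/2, w11 = 0

1 -1/2 -1/2 0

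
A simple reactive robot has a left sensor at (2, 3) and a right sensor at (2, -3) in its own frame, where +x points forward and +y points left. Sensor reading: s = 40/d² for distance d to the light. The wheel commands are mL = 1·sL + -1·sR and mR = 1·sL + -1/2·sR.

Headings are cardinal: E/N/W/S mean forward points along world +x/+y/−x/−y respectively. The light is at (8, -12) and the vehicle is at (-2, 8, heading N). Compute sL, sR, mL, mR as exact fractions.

40/653 40/533 -4800/348049 8260/348049

left sensor world pos  = (-5, 10); dL² = 653
right sensor world pos = (1, 10); dR² = 533
sL = 40/653 = 40/653
sR = 40/533 = 40/533
mL = 1·sL + -1·sR = -4800/348049
mR = 1·sL + -1/2·sR = 8260/348049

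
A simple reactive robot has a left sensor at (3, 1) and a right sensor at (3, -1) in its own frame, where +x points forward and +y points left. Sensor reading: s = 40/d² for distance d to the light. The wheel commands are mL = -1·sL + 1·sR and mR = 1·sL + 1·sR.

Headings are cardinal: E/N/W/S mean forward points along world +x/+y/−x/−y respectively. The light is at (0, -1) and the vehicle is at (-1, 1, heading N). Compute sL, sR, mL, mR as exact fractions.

left sensor world pos  = (-2, 4); dL² = 29
right sensor world pos = (0, 4); dR² = 25
sL = 40/29 = 40/29
sR = 40/25 = 8/5
mL = -1·sL + 1·sR = 32/145
mR = 1·sL + 1·sR = 432/145

40/29 8/5 32/145 432/145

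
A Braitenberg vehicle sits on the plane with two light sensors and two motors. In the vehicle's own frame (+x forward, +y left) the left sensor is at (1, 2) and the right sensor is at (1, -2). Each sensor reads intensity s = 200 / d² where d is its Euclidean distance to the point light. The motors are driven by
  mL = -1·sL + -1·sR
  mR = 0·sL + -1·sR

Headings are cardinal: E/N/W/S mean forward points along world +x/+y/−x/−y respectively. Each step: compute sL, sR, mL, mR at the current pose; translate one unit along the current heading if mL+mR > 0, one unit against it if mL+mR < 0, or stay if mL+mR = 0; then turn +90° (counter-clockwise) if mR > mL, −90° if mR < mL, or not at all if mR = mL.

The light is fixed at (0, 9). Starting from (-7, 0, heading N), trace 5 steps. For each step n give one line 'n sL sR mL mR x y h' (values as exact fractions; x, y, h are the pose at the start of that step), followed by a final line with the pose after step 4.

0 40/29 200/89 -9360/2581 -200/89 -7 0 N
1 25/26 25/16 -525/208 -25/16 -7 -1 W
2 200/137 40/37 -12880/5069 -40/37 -6 -1 S
3 100/37 100/73 -11000/2701 -100/73 -6 0 E
4 40/29 200/89 -9360/2581 -200/89 -7 0 N
final -7 -1 W

n=0: pose=(-7,0,N); sL=40/29, sR=200/89; mL=-9360/2581, mR=-200/89; mL+mR=-15160/2581 → advance -1; mR−mL=40/29 → turn +1·90°
n=1: pose=(-7,-1,W); sL=25/26, sR=25/16; mL=-525/208, mR=-25/16; mL+mR=-425/104 → advance -1; mR−mL=25/26 → turn +1·90°
n=2: pose=(-6,-1,S); sL=200/137, sR=40/37; mL=-12880/5069, mR=-40/37; mL+mR=-18360/5069 → advance -1; mR−mL=200/137 → turn +1·90°
n=3: pose=(-6,0,E); sL=100/37, sR=100/73; mL=-11000/2701, mR=-100/73; mL+mR=-14700/2701 → advance -1; mR−mL=100/37 → turn +1·90°
n=4: pose=(-7,0,N); sL=40/29, sR=200/89; mL=-9360/2581, mR=-200/89; mL+mR=-15160/2581 → advance -1; mR−mL=40/29 → turn +1·90°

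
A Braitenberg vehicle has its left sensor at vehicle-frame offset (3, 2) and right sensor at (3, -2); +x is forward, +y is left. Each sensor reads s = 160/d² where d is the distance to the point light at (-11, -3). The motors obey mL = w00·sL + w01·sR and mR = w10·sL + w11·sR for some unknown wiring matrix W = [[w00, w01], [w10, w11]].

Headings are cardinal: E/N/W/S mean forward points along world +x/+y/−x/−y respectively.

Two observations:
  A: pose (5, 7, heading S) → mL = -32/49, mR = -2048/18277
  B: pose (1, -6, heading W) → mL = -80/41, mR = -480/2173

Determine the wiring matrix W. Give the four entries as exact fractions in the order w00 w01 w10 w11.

0 -1 1/2 -1/2

obs A: pose=(5,7,S) → sL=160/373, sR=32/49, mL=-32/49, mR=-2048/18277
obs B: pose=(1,-6,W) → sL=80/53, sR=80/41, mL=-80/41, mR=-480/2173
sensor matrix S = [[160/373, 32/49], [80/53, 80/41]]; det S = -5908480/39715921
solve [mL_A; mL_B] = S·[w00; w01] and [mR_A; mR_B] = S·[w10; w11]:
  w00 = 0, w01 = -1, w10 = 1/2, w11 = -1/2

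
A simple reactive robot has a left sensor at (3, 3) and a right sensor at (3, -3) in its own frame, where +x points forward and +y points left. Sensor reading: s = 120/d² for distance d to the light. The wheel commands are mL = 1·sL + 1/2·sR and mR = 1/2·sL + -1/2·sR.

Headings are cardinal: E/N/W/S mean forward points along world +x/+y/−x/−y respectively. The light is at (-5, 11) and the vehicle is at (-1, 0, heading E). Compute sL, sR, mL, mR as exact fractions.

left sensor world pos  = (2, 3); dL² = 113
right sensor world pos = (2, -3); dR² = 245
sL = 120/113 = 120/113
sR = 120/245 = 24/49
mL = 1·sL + 1/2·sR = 7236/5537
mR = 1/2·sL + -1/2·sR = 1584/5537

120/113 24/49 7236/5537 1584/5537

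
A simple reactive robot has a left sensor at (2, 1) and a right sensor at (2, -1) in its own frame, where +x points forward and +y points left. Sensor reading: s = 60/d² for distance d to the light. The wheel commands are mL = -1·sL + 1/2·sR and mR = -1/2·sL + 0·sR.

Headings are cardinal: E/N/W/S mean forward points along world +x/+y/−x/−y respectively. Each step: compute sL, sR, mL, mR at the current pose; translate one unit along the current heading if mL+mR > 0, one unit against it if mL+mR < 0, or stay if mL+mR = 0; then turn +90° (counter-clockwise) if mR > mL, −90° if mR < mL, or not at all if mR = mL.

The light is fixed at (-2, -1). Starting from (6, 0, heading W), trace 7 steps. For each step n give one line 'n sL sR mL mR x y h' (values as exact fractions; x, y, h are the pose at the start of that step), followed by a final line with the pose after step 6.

0 5/3 3/2 -11/12 -5/6 6 0 W
1 60/101 12/13 -174/1313 -30/101 7 0 S
2 6/5 30/29 -99/145 -3/5 7 1 W
3 60/121 20/27 -410/3267 -30/121 8 1 S
4 15/17 3/4 -69/136 -15/34 8 2 W
5 12/29 60/101 -342/2929 -6/29 9 2 S
6 2/3 30/53 -61/159 -1/3 9 3 W
final 10 3 S

n=0: pose=(6,0,W); sL=5/3, sR=3/2; mL=-11/12, mR=-5/6; mL+mR=-7/4 → advance -1; mR−mL=1/12 → turn +1·90°
n=1: pose=(7,0,S); sL=60/101, sR=12/13; mL=-174/1313, mR=-30/101; mL+mR=-564/1313 → advance -1; mR−mL=-216/1313 → turn -1·90°
n=2: pose=(7,1,W); sL=6/5, sR=30/29; mL=-99/145, mR=-3/5; mL+mR=-186/145 → advance -1; mR−mL=12/145 → turn +1·90°
n=3: pose=(8,1,S); sL=60/121, sR=20/27; mL=-410/3267, mR=-30/121; mL+mR=-1220/3267 → advance -1; mR−mL=-400/3267 → turn -1·90°
n=4: pose=(8,2,W); sL=15/17, sR=3/4; mL=-69/136, mR=-15/34; mL+mR=-129/136 → advance -1; mR−mL=9/136 → turn +1·90°
n=5: pose=(9,2,S); sL=12/29, sR=60/101; mL=-342/2929, mR=-6/29; mL+mR=-948/2929 → advance -1; mR−mL=-264/2929 → turn -1·90°
n=6: pose=(9,3,W); sL=2/3, sR=30/53; mL=-61/159, mR=-1/3; mL+mR=-38/53 → advance -1; mR−mL=8/159 → turn +1·90°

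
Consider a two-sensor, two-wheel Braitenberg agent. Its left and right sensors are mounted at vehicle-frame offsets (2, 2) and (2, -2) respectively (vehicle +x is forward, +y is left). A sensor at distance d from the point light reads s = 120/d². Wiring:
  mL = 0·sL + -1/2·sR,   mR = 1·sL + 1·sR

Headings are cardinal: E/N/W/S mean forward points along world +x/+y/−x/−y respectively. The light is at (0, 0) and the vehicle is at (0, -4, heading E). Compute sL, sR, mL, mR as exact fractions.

left sensor world pos  = (2, -2); dL² = 8
right sensor world pos = (2, -6); dR² = 40
sL = 120/8 = 15
sR = 120/40 = 3
mL = 0·sL + -1/2·sR = -3/2
mR = 1·sL + 1·sR = 18

15 3 -3/2 18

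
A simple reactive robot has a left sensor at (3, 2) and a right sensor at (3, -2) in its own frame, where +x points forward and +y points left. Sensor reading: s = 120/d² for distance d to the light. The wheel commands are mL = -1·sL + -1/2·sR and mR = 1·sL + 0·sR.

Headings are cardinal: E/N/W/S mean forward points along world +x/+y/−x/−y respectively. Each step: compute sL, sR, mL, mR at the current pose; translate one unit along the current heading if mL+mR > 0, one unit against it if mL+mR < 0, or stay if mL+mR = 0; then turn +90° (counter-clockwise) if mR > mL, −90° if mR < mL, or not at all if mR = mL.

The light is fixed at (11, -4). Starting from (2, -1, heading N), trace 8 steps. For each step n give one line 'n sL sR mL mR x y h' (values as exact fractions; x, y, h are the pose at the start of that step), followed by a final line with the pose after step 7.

0 120/157 24/17 -3924/2669 120/157 2 -1 N
1 5/6 3/4 -29/24 5/6 2 -2 W
2 120/37 120/101 -14340/3737 120/37 3 -2 S
3 12/5 60/13 -306/65 12/5 3 -1 E
4 120/157 24/17 -3924/2669 120/157 2 -1 N
5 5/6 3/4 -29/24 5/6 2 -2 W
6 120/37 120/101 -14340/3737 120/37 3 -2 S
7 12/5 60/13 -306/65 12/5 3 -1 E
final 2 -1 N

n=0: pose=(2,-1,N); sL=120/157, sR=24/17; mL=-3924/2669, mR=120/157; mL+mR=-12/17 → advance -1; mR−mL=5964/2669 → turn +1·90°
n=1: pose=(2,-2,W); sL=5/6, sR=3/4; mL=-29/24, mR=5/6; mL+mR=-3/8 → advance -1; mR−mL=49/24 → turn +1·90°
n=2: pose=(3,-2,S); sL=120/37, sR=120/101; mL=-14340/3737, mR=120/37; mL+mR=-60/101 → advance -1; mR−mL=26460/3737 → turn +1·90°
n=3: pose=(3,-1,E); sL=12/5, sR=60/13; mL=-306/65, mR=12/5; mL+mR=-30/13 → advance -1; mR−mL=462/65 → turn +1·90°
n=4: pose=(2,-1,N); sL=120/157, sR=24/17; mL=-3924/2669, mR=120/157; mL+mR=-12/17 → advance -1; mR−mL=5964/2669 → turn +1·90°
n=5: pose=(2,-2,W); sL=5/6, sR=3/4; mL=-29/24, mR=5/6; mL+mR=-3/8 → advance -1; mR−mL=49/24 → turn +1·90°
n=6: pose=(3,-2,S); sL=120/37, sR=120/101; mL=-14340/3737, mR=120/37; mL+mR=-60/101 → advance -1; mR−mL=26460/3737 → turn +1·90°
n=7: pose=(3,-1,E); sL=12/5, sR=60/13; mL=-306/65, mR=12/5; mL+mR=-30/13 → advance -1; mR−mL=462/65 → turn +1·90°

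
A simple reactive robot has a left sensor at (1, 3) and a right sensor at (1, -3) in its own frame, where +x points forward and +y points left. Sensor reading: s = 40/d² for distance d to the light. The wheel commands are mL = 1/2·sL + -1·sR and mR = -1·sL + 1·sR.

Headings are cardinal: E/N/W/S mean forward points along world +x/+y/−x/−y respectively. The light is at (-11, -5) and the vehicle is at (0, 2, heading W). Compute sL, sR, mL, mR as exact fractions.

left sensor world pos  = (-1, -1); dL² = 116
right sensor world pos = (-1, 5); dR² = 200
sL = 40/116 = 10/29
sR = 40/200 = 1/5
mL = 1/2·sL + -1·sR = -4/145
mR = -1·sL + 1·sR = -21/145

10/29 1/5 -4/145 -21/145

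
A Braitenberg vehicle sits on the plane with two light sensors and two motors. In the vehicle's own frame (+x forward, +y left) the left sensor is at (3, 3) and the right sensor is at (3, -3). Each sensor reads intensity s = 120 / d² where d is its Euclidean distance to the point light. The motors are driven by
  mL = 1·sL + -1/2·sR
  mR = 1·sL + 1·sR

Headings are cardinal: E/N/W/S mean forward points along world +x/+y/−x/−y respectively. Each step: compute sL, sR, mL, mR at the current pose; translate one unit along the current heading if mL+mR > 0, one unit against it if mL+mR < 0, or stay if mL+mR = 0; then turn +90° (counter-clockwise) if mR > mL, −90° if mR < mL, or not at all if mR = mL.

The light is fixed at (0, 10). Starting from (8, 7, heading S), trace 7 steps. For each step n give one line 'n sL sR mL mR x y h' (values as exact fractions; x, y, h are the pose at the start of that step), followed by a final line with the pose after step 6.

n=0: pose=(8,7,S); sL=120/157, sR=120/61; mL=-2100/9577, mR=26160/9577; mL+mR=24060/9577 → advance +1; mR−mL=180/61 → turn +1·90°
n=1: pose=(8,6,E); sL=60/61, sR=12/17; mL=654/1037, mR=1752/1037; mL+mR=2406/1037 → advance +1; mR−mL=18/17 → turn +1·90°
n=2: pose=(9,6,N); sL=120/37, sR=24/29; mL=3036/1073, mR=4368/1073; mL+mR=7404/1073 → advance +1; mR−mL=36/29 → turn +1·90°
n=3: pose=(9,7,W); sL=5/3, sR=10/3; mL=0, mR=5; mL+mR=5 → advance +1; mR−mL=5 → turn +1·90°
n=4: pose=(8,7,S); sL=120/157, sR=120/61; mL=-2100/9577, mR=26160/9577; mL+mR=24060/9577 → advance +1; mR−mL=180/61 → turn +1·90°
n=5: pose=(8,6,E); sL=60/61, sR=12/17; mL=654/1037, mR=1752/1037; mL+mR=2406/1037 → advance +1; mR−mL=18/17 → turn +1·90°
n=6: pose=(9,6,N); sL=120/37, sR=24/29; mL=3036/1073, mR=4368/1073; mL+mR=7404/1073 → advance +1; mR−mL=36/29 → turn +1·90°

0 120/157 120/61 -2100/9577 26160/9577 8 7 S
1 60/61 12/17 654/1037 1752/1037 8 6 E
2 120/37 24/29 3036/1073 4368/1073 9 6 N
3 5/3 10/3 0 5 9 7 W
4 120/157 120/61 -2100/9577 26160/9577 8 7 S
5 60/61 12/17 654/1037 1752/1037 8 6 E
6 120/37 24/29 3036/1073 4368/1073 9 6 N
final 9 7 W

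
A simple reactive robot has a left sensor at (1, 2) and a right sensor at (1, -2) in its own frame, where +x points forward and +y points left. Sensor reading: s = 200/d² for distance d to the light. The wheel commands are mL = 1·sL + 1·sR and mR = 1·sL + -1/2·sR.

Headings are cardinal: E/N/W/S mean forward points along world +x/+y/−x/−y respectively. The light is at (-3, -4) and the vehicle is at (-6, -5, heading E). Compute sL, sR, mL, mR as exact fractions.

left sensor world pos  = (-5, -3); dL² = 5
right sensor world pos = (-5, -7); dR² = 13
sL = 200/5 = 40
sR = 200/13 = 200/13
mL = 1·sL + 1·sR = 720/13
mR = 1·sL + -1/2·sR = 420/13

40 200/13 720/13 420/13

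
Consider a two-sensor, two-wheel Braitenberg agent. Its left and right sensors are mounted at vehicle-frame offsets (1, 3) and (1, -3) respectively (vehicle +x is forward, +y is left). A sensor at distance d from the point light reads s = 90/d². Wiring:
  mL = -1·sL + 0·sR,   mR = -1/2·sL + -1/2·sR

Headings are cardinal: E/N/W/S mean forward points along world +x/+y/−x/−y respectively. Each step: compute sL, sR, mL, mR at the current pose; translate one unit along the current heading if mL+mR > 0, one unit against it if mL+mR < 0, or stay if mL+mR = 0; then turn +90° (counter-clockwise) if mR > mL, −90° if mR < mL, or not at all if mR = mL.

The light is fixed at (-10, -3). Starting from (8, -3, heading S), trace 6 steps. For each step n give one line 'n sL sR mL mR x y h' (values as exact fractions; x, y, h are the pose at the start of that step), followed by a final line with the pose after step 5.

0 45/221 45/113 -45/221 -7515/24973 8 -3 S
1 90/293 18/61 -90/293 -5382/17873 8 -2 W
2 45/242 45/128 -45/242 -8325/30976 9 -2 S
3 18/65 90/349 -18/65 -6066/22685 9 -1 W
4 9/53 9/29 -9/53 -369/1537 10 -1 S
5 90/361 90/397 -90/361 -34110/143317 10 0 W
final 11 0 S

n=0: pose=(8,-3,S); sL=45/221, sR=45/113; mL=-45/221, mR=-7515/24973; mL+mR=-12600/24973 → advance -1; mR−mL=-2430/24973 → turn -1·90°
n=1: pose=(8,-2,W); sL=90/293, sR=18/61; mL=-90/293, mR=-5382/17873; mL+mR=-10872/17873 → advance -1; mR−mL=108/17873 → turn +1·90°
n=2: pose=(9,-2,S); sL=45/242, sR=45/128; mL=-45/242, mR=-8325/30976; mL+mR=-14085/30976 → advance -1; mR−mL=-2565/30976 → turn -1·90°
n=3: pose=(9,-1,W); sL=18/65, sR=90/349; mL=-18/65, mR=-6066/22685; mL+mR=-12348/22685 → advance -1; mR−mL=216/22685 → turn +1·90°
n=4: pose=(10,-1,S); sL=9/53, sR=9/29; mL=-9/53, mR=-369/1537; mL+mR=-630/1537 → advance -1; mR−mL=-108/1537 → turn -1·90°
n=5: pose=(10,0,W); sL=90/361, sR=90/397; mL=-90/361, mR=-34110/143317; mL+mR=-69840/143317 → advance -1; mR−mL=1620/143317 → turn +1·90°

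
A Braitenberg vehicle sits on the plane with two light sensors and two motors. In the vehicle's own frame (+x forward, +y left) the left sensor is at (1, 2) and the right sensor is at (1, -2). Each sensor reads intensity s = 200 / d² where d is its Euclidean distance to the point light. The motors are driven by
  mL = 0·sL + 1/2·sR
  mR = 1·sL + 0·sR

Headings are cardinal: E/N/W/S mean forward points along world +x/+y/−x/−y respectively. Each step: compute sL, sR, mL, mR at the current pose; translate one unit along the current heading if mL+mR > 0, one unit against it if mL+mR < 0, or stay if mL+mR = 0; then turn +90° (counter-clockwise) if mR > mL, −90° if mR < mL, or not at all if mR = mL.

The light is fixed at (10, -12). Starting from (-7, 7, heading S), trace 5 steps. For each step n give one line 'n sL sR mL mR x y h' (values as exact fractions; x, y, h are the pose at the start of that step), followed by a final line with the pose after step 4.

n=0: pose=(-7,7,S); sL=200/549, sR=40/137; mL=20/137, mR=200/549; mL+mR=38380/75213 → advance +1; mR−mL=16420/75213 → turn +1·90°
n=1: pose=(-7,6,E); sL=25/82, sR=25/64; mL=25/128, mR=25/82; mL+mR=2625/5248 → advance +1; mR−mL=575/5248 → turn +1·90°
n=2: pose=(-6,6,N); sL=40/137, sR=200/557; mL=100/557, mR=40/137; mL+mR=35980/76309 → advance +1; mR−mL=8580/76309 → turn +1·90°
n=3: pose=(-6,7,W); sL=100/289, sR=20/73; mL=10/73, mR=100/289; mL+mR=10190/21097 → advance +1; mR−mL=4410/21097 → turn +1·90°
n=4: pose=(-7,7,S); sL=200/549, sR=40/137; mL=20/137, mR=200/549; mL+mR=38380/75213 → advance +1; mR−mL=16420/75213 → turn +1·90°

0 200/549 40/137 20/137 200/549 -7 7 S
1 25/82 25/64 25/128 25/82 -7 6 E
2 40/137 200/557 100/557 40/137 -6 6 N
3 100/289 20/73 10/73 100/289 -6 7 W
4 200/549 40/137 20/137 200/549 -7 7 S
final -7 6 E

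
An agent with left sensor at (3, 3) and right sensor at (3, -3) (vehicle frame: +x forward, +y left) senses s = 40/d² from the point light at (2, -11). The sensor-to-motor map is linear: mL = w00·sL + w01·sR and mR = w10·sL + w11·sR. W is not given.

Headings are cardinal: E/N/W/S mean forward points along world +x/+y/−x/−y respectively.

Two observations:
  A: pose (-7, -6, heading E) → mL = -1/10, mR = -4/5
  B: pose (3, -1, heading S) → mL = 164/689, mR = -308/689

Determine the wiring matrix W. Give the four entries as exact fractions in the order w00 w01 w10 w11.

1 -1/2 1/2 -1

obs A: pose=(-7,-6,E) → sL=2/5, sR=1, mL=-1/10, mR=-4/5
obs B: pose=(3,-1,S) → sL=8/13, sR=40/53, mL=164/689, mR=-308/689
sensor matrix S = [[2/5, 1], [8/13, 40/53]]; det S = -216/689
solve [mL_A; mL_B] = S·[w00; w01] and [mR_A; mR_B] = S·[w10; w11]:
  w00 = 1, w01 = -1/2, w10 = 1/2, w11 = -1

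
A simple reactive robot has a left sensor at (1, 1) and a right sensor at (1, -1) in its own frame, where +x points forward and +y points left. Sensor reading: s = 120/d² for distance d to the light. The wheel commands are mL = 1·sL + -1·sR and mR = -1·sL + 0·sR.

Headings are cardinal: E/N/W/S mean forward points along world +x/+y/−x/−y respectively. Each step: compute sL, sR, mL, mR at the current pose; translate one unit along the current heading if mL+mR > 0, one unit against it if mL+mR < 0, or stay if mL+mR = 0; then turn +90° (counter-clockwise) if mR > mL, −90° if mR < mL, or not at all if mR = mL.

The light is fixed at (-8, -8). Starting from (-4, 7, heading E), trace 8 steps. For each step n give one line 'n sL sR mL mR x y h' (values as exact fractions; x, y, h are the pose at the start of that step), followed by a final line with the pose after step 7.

n=0: pose=(-4,7,E); sL=120/281, sR=120/221; mL=-7200/62101, mR=-120/281; mL+mR=-120/221 → advance -1; mR−mL=-19320/62101 → turn -1·90°
n=1: pose=(-5,7,S); sL=30/53, sR=3/5; mL=-9/265, mR=-30/53; mL+mR=-3/5 → advance -1; mR−mL=-141/265 → turn -1·90°
n=2: pose=(-5,8,W); sL=120/229, sR=120/293; mL=7680/67097, mR=-120/229; mL+mR=-120/293 → advance -1; mR−mL=-42840/67097 → turn -1·90°
n=3: pose=(-4,8,N); sL=60/149, sR=60/157; mL=480/23393, mR=-60/149; mL+mR=-60/157 → advance -1; mR−mL=-9900/23393 → turn -1·90°
n=4: pose=(-4,7,E); sL=120/281, sR=120/221; mL=-7200/62101, mR=-120/281; mL+mR=-120/221 → advance -1; mR−mL=-19320/62101 → turn -1·90°
n=5: pose=(-5,7,S); sL=30/53, sR=3/5; mL=-9/265, mR=-30/53; mL+mR=-3/5 → advance -1; mR−mL=-141/265 → turn -1·90°
n=6: pose=(-5,8,W); sL=120/229, sR=120/293; mL=7680/67097, mR=-120/229; mL+mR=-120/293 → advance -1; mR−mL=-42840/67097 → turn -1·90°
n=7: pose=(-4,8,N); sL=60/149, sR=60/157; mL=480/23393, mR=-60/149; mL+mR=-60/157 → advance -1; mR−mL=-9900/23393 → turn -1·90°

0 120/281 120/221 -7200/62101 -120/281 -4 7 E
1 30/53 3/5 -9/265 -30/53 -5 7 S
2 120/229 120/293 7680/67097 -120/229 -5 8 W
3 60/149 60/157 480/23393 -60/149 -4 8 N
4 120/281 120/221 -7200/62101 -120/281 -4 7 E
5 30/53 3/5 -9/265 -30/53 -5 7 S
6 120/229 120/293 7680/67097 -120/229 -5 8 W
7 60/149 60/157 480/23393 -60/149 -4 8 N
final -4 7 E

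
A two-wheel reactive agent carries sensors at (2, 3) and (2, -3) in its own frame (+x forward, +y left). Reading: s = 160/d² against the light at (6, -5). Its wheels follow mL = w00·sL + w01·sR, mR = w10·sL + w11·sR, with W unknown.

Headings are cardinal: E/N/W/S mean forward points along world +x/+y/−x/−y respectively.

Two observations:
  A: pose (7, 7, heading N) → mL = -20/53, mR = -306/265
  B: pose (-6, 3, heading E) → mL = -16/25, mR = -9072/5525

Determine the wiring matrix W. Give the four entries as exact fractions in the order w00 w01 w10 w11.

0 -1/2 -1/2 -1

obs A: pose=(7,7,N) → sL=4/5, sR=40/53, mL=-20/53, mR=-306/265
obs B: pose=(-6,3,E) → sL=160/221, sR=32/25, mL=-16/25, mR=-9072/5525
sensor matrix S = [[4/5, 40/53], [160/221, 32/25]]; det S = 699264/1464125
solve [mL_A; mL_B] = S·[w00; w01] and [mR_A; mR_B] = S·[w10; w11]:
  w00 = 0, w01 = -1/2, w10 = -1/2, w11 = -1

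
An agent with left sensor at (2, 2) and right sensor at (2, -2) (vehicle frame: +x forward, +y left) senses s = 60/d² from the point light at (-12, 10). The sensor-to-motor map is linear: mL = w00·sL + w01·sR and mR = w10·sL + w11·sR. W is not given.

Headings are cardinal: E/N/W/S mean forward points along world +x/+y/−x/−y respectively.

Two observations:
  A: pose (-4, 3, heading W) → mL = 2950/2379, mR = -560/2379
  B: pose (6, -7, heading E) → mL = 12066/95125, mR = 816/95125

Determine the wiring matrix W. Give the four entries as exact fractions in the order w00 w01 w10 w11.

obs A: pose=(-4,3,W) → sL=20/39, sR=60/61, mL=2950/2379, mR=-560/2379
obs B: pose=(6,-7,E) → sL=12/125, sR=60/761, mL=12066/95125, mR=816/95125
sensor matrix S = [[20/39, 60/61], [12/125, 60/761]]; det S = -814592/15086825
solve [mL_A; mL_B] = S·[w00; w01] and [mR_A; mR_B] = S·[w10; w11]:
  w00 = 1/2, w01 = 1, w10 = 1/2, w11 = -1/2

1/2 1 1/2 -1/2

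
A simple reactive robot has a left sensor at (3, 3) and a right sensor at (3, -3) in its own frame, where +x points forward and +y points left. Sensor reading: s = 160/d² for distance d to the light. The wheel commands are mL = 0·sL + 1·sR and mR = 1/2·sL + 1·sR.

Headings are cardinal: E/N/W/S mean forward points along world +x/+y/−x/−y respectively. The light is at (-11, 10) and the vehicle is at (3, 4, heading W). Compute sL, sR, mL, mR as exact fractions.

80/101 16/13 16/13 2136/1313

left sensor world pos  = (0, 1); dL² = 202
right sensor world pos = (0, 7); dR² = 130
sL = 160/202 = 80/101
sR = 160/130 = 16/13
mL = 0·sL + 1·sR = 16/13
mR = 1/2·sL + 1·sR = 2136/1313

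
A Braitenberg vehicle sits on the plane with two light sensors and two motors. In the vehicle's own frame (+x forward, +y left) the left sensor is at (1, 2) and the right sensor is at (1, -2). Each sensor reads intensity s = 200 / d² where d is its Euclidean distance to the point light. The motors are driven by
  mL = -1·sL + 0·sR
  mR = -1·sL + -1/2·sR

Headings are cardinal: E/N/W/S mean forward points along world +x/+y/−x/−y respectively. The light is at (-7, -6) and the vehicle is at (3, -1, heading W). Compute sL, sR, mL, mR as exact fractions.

20/9 20/13 -20/9 -350/117

left sensor world pos  = (2, -3); dL² = 90
right sensor world pos = (2, 1); dR² = 130
sL = 200/90 = 20/9
sR = 200/130 = 20/13
mL = -1·sL + 0·sR = -20/9
mR = -1·sL + -1/2·sR = -350/117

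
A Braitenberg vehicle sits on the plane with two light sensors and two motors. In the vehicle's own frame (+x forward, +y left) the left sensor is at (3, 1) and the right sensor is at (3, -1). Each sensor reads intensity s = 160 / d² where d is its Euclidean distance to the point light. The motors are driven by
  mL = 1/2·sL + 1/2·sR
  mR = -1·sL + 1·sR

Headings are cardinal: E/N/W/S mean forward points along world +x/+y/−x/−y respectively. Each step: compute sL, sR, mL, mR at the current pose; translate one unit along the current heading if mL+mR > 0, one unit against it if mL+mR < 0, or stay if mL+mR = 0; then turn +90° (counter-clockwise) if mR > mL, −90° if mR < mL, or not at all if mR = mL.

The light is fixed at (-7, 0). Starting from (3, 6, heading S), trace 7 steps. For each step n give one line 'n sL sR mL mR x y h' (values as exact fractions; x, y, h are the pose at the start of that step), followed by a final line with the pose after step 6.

n=0: pose=(3,6,S); sL=16/13, sR=16/9; mL=176/117, mR=64/117; mL+mR=80/39 → advance +1; mR−mL=-112/117 → turn -1·90°
n=1: pose=(3,5,W); sL=32/13, sR=32/17; mL=480/221, mR=-128/221; mL+mR=352/221 → advance +1; mR−mL=-608/221 → turn -1·90°
n=2: pose=(2,5,N); sL=5/4, sR=40/41; mL=365/328, mR=-45/164; mL+mR=275/328 → advance +1; mR−mL=-455/328 → turn -1·90°
n=3: pose=(2,6,E); sL=160/193, sR=160/169; mL=28960/32617, mR=3840/32617; mL+mR=32800/32617 → advance +1; mR−mL=-25120/32617 → turn -1·90°
n=4: pose=(3,6,S); sL=16/13, sR=16/9; mL=176/117, mR=64/117; mL+mR=80/39 → advance +1; mR−mL=-112/117 → turn -1·90°
n=5: pose=(3,5,W); sL=32/13, sR=32/17; mL=480/221, mR=-128/221; mL+mR=352/221 → advance +1; mR−mL=-608/221 → turn -1·90°
n=6: pose=(2,5,N); sL=5/4, sR=40/41; mL=365/328, mR=-45/164; mL+mR=275/328 → advance +1; mR−mL=-455/328 → turn -1·90°

0 16/13 16/9 176/117 64/117 3 6 S
1 32/13 32/17 480/221 -128/221 3 5 W
2 5/4 40/41 365/328 -45/164 2 5 N
3 160/193 160/169 28960/32617 3840/32617 2 6 E
4 16/13 16/9 176/117 64/117 3 6 S
5 32/13 32/17 480/221 -128/221 3 5 W
6 5/4 40/41 365/328 -45/164 2 5 N
final 2 6 E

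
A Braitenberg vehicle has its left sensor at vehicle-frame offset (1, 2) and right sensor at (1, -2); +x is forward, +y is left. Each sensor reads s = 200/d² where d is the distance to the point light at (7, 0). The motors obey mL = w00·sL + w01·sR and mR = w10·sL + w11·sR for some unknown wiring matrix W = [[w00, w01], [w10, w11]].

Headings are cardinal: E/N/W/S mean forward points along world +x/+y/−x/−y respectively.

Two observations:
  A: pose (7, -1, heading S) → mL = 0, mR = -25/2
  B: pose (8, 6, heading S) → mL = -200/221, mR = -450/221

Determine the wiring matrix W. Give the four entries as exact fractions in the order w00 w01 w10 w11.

1/2 -1/2 -1 1/2

obs A: pose=(7,-1,S) → sL=25, sR=25, mL=0, mR=-25/2
obs B: pose=(8,6,S) → sL=100/17, sR=100/13, mL=-200/221, mR=-450/221
sensor matrix S = [[25, 25], [100/17, 100/13]]; det S = 10000/221
solve [mL_A; mL_B] = S·[w00; w01] and [mR_A; mR_B] = S·[w10; w11]:
  w00 = 1/2, w01 = -1/2, w10 = -1, w11 = 1/2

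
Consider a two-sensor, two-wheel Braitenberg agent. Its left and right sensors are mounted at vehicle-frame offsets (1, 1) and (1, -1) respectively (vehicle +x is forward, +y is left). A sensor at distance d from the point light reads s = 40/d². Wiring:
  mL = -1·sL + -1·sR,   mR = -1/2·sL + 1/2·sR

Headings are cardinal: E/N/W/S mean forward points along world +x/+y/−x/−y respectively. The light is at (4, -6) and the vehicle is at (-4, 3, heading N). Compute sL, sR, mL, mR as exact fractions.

40/181 40/149 -13200/26969 640/26969

left sensor world pos  = (-5, 4); dL² = 181
right sensor world pos = (-3, 4); dR² = 149
sL = 40/181 = 40/181
sR = 40/149 = 40/149
mL = -1·sL + -1·sR = -13200/26969
mR = -1/2·sL + 1/2·sR = 640/26969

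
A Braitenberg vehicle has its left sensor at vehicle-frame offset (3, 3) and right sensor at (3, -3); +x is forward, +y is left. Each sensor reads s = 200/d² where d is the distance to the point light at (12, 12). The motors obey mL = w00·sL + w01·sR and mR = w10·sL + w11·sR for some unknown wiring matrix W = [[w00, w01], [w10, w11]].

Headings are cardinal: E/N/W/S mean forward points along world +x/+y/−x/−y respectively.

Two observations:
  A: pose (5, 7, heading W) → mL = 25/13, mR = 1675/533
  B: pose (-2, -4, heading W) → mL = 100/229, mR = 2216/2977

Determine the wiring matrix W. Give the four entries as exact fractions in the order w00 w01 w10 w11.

obs A: pose=(5,7,W) → sL=50/41, sR=25/13, mL=25/13, mR=1675/533
obs B: pose=(-2,-4,W) → sL=4/13, sR=100/229, mL=100/229, mR=2216/2977
sensor matrix S = [[50/41, 25/13], [4/13, 100/229]]; det S = -93900/1586741
solve [mL_A; mL_B] = S·[w00; w01] and [mR_A; mR_B] = S·[w10; w11]:
  w00 = 0, w01 = 1, w10 = 1, w11 = 1

0 1 1 1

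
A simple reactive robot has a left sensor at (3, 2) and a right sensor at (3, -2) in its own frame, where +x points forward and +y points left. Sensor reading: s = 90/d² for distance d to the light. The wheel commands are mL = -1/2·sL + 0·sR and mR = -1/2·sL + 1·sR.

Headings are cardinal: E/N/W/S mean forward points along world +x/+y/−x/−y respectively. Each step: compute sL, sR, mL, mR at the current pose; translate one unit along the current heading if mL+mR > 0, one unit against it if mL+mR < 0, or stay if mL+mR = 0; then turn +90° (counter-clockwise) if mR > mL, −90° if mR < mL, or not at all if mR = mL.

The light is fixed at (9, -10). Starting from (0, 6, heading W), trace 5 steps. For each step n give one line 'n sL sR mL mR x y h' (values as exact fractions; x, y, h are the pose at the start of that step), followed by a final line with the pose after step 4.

0 9/34 5/26 -9/68 53/884 0 6 W
1 18/41 90/269 -9/41 1269/11029 1 6 S
2 45/193 9/25 -45/386 2349/9650 1 7 E
3 90/481 18/85 -45/481 4833/40885 2 7 N
4 45/178 9/50 -45/356 477/8900 2 8 W
final 3 8 S

n=0: pose=(0,6,W); sL=9/34, sR=5/26; mL=-9/68, mR=53/884; mL+mR=-16/221 → advance -1; mR−mL=5/26 → turn +1·90°
n=1: pose=(1,6,S); sL=18/41, sR=90/269; mL=-9/41, mR=1269/11029; mL+mR=-1152/11029 → advance -1; mR−mL=90/269 → turn +1·90°
n=2: pose=(1,7,E); sL=45/193, sR=9/25; mL=-45/386, mR=2349/9650; mL+mR=612/4825 → advance +1; mR−mL=9/25 → turn +1·90°
n=3: pose=(2,7,N); sL=90/481, sR=18/85; mL=-45/481, mR=4833/40885; mL+mR=1008/40885 → advance +1; mR−mL=18/85 → turn +1·90°
n=4: pose=(2,8,W); sL=45/178, sR=9/50; mL=-45/356, mR=477/8900; mL+mR=-162/2225 → advance -1; mR−mL=9/50 → turn +1·90°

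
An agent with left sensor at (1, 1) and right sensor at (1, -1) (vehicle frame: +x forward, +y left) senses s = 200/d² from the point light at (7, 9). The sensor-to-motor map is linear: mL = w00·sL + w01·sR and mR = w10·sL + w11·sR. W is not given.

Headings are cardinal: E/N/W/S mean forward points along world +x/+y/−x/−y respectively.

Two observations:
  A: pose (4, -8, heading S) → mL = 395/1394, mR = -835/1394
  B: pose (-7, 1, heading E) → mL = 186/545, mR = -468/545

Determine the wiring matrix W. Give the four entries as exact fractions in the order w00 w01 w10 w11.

obs A: pose=(4,-8,S) → sL=25/41, sR=10/17, mL=395/1394, mR=-835/1394
obs B: pose=(-7,1,E) → sL=100/109, sR=4/5, mL=186/545, mR=-468/545
sensor matrix S = [[25/41, 10/17], [100/109, 4/5]]; det S = -3940/75973
solve [mL_A; mL_B] = S·[w00; w01] and [mR_A; mR_B] = S·[w10; w11]:
  w00 = -1/2, w01 = 1, w10 = -1/2, w11 = -1/2

-1/2 1 -1/2 -1/2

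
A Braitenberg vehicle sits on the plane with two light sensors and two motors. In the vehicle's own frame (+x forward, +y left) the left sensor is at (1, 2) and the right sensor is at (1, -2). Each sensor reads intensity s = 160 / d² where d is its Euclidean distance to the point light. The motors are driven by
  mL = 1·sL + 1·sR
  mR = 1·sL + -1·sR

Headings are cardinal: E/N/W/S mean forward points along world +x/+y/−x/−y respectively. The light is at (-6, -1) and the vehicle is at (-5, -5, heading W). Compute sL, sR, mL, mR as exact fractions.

left sensor world pos  = (-6, -7); dL² = 36
right sensor world pos = (-6, -3); dR² = 4
sL = 160/36 = 40/9
sR = 160/4 = 40
mL = 1·sL + 1·sR = 400/9
mR = 1·sL + -1·sR = -320/9

40/9 40 400/9 -320/9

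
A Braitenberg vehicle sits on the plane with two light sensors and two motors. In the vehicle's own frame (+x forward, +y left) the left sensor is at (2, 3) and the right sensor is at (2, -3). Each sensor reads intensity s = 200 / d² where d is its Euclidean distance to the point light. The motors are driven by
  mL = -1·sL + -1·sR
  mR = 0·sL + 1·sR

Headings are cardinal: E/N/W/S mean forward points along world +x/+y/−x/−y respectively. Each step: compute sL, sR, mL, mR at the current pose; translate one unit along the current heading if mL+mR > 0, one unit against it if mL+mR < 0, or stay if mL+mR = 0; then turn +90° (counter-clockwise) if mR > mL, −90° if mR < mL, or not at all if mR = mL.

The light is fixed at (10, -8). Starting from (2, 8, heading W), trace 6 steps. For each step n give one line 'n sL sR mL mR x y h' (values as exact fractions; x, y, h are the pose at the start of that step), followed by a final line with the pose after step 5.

0 200/269 200/461 -146000/124009 200/461 2 8 W
1 50/53 25/37 -3175/1961 25/37 3 8 S
2 8/17 200/221 -304/221 200/221 3 9 E
3 100/241 100/193 -43400/46513 100/193 2 9 N
4 200/269 200/461 -146000/124009 200/461 2 8 W
5 50/53 25/37 -3175/1961 25/37 3 8 S
final 3 9 E

n=0: pose=(2,8,W); sL=200/269, sR=200/461; mL=-146000/124009, mR=200/461; mL+mR=-200/269 → advance -1; mR−mL=199800/124009 → turn +1·90°
n=1: pose=(3,8,S); sL=50/53, sR=25/37; mL=-3175/1961, mR=25/37; mL+mR=-50/53 → advance -1; mR−mL=4500/1961 → turn +1·90°
n=2: pose=(3,9,E); sL=8/17, sR=200/221; mL=-304/221, mR=200/221; mL+mR=-8/17 → advance -1; mR−mL=504/221 → turn +1·90°
n=3: pose=(2,9,N); sL=100/241, sR=100/193; mL=-43400/46513, mR=100/193; mL+mR=-100/241 → advance -1; mR−mL=67500/46513 → turn +1·90°
n=4: pose=(2,8,W); sL=200/269, sR=200/461; mL=-146000/124009, mR=200/461; mL+mR=-200/269 → advance -1; mR−mL=199800/124009 → turn +1·90°
n=5: pose=(3,8,S); sL=50/53, sR=25/37; mL=-3175/1961, mR=25/37; mL+mR=-50/53 → advance -1; mR−mL=4500/1961 → turn +1·90°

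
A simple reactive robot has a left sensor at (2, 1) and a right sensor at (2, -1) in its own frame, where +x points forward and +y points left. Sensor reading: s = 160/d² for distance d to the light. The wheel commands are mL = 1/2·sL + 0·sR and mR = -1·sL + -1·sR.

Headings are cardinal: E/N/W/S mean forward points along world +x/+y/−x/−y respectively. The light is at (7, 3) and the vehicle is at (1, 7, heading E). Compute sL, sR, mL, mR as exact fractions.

160/41 32/5 80/41 -2112/205

left sensor world pos  = (3, 8); dL² = 41
right sensor world pos = (3, 6); dR² = 25
sL = 160/41 = 160/41
sR = 160/25 = 32/5
mL = 1/2·sL + 0·sR = 80/41
mR = -1·sL + -1·sR = -2112/205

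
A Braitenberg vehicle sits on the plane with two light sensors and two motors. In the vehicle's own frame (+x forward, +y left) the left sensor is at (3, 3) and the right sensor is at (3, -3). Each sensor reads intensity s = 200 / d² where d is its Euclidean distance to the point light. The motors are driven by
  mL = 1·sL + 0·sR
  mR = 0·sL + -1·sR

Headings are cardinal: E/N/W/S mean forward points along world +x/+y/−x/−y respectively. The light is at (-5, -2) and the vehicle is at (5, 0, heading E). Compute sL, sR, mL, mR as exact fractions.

left sensor world pos  = (8, 3); dL² = 194
right sensor world pos = (8, -3); dR² = 170
sL = 200/194 = 100/97
sR = 200/170 = 20/17
mL = 1·sL + 0·sR = 100/97
mR = 0·sL + -1·sR = -20/17

100/97 20/17 100/97 -20/17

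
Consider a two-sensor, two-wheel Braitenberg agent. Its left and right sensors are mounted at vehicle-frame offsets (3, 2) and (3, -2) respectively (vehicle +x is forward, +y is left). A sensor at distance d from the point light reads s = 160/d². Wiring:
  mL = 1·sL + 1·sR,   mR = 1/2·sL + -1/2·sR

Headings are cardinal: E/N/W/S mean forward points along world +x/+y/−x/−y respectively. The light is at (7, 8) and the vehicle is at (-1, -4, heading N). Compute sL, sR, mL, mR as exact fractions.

160/181 160/117 47680/21177 -5120/21177

left sensor world pos  = (-3, -1); dL² = 181
right sensor world pos = (1, -1); dR² = 117
sL = 160/181 = 160/181
sR = 160/117 = 160/117
mL = 1·sL + 1·sR = 47680/21177
mR = 1/2·sL + -1/2·sR = -5120/21177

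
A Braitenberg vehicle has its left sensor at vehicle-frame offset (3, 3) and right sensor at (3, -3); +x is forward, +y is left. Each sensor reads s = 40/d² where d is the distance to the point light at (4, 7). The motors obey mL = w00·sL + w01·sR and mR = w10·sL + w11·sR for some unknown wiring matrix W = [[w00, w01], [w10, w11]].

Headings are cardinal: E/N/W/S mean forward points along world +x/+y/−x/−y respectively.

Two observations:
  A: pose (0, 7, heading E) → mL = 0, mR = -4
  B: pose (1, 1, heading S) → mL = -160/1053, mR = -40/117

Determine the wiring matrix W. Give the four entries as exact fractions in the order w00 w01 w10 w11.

-1 1 0 -1

obs A: pose=(0,7,E) → sL=4, sR=4, mL=0, mR=-4
obs B: pose=(1,1,S) → sL=40/81, sR=40/117, mL=-160/1053, mR=-40/117
sensor matrix S = [[4, 4], [40/81, 40/117]]; det S = -640/1053
solve [mL_A; mL_B] = S·[w00; w01] and [mR_A; mR_B] = S·[w10; w11]:
  w00 = -1, w01 = 1, w10 = 0, w11 = -1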